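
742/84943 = 742/84943  =  0.01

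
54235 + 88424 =142659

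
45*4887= 219915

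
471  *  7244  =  3411924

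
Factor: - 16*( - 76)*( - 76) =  - 92416 = - 2^8*19^2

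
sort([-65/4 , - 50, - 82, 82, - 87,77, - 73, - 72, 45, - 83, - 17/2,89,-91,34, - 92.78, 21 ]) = [-92.78, - 91, - 87,-83, - 82,-73,-72, - 50,-65/4, - 17/2,21, 34, 45,77,  82, 89 ]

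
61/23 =61/23 = 2.65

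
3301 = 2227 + 1074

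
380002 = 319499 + 60503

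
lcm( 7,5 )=35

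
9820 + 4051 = 13871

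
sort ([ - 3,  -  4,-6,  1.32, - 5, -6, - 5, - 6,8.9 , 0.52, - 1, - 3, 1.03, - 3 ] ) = [ - 6, - 6, - 6,- 5, - 5, - 4, - 3,  -  3,-3, - 1,0.52, 1.03, 1.32, 8.9 ] 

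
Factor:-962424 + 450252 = -2^2 * 3^2*41^1 * 347^1 = - 512172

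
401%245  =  156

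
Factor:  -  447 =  - 3^1*149^1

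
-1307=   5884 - 7191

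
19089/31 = 615 + 24/31 = 615.77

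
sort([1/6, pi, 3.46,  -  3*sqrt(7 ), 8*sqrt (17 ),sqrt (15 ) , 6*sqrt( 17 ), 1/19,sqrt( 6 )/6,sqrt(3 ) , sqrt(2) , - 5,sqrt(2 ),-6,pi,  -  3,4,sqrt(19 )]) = [ - 3*sqrt( 7 ),-6, - 5,-3,1/19,1/6 , sqrt(6) /6, sqrt(2 ),sqrt(2),sqrt( 3 ), pi,pi,3.46,sqrt(15),4, sqrt(19 ),6*sqrt(17),8  *sqrt( 17 ) ]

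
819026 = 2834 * 289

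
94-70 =24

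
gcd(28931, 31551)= 1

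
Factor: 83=83^1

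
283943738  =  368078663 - 84134925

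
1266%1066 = 200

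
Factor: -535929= - 3^1*178643^1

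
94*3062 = 287828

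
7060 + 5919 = 12979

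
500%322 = 178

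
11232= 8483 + 2749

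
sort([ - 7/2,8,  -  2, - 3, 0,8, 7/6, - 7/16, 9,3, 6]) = [  -  7/2,- 3,  -  2, - 7/16 , 0, 7/6, 3, 6, 8, 8,9 ] 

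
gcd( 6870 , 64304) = 2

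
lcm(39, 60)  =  780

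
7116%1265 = 791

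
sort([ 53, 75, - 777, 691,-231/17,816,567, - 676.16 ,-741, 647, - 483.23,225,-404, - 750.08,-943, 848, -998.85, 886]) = [ - 998.85 , - 943,-777, - 750.08, - 741, - 676.16,  -  483.23,- 404, - 231/17,53, 75 , 225,567, 647,691, 816,848,886 ]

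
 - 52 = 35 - 87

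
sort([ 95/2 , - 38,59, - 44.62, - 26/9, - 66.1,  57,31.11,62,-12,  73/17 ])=[ - 66.1, - 44.62, - 38, - 12, - 26/9,73/17,31.11, 95/2, 57,59,62]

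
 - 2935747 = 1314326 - 4250073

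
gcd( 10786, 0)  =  10786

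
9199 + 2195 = 11394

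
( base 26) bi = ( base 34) 8w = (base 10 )304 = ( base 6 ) 1224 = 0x130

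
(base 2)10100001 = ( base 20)81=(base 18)8H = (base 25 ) 6B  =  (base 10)161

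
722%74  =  56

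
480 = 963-483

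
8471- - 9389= 17860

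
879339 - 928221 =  - 48882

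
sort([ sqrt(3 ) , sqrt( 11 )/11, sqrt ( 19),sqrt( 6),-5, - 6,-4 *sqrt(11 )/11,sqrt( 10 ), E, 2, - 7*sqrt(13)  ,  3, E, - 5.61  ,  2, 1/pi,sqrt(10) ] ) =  [  -  7*sqrt(13 ), - 6 ,  -  5.61, - 5,  -  4*sqrt ( 11) /11,  sqrt(11)/11 , 1/pi, sqrt( 3) , 2, 2, sqrt(6 ), E , E,3,sqrt( 10 ),sqrt ( 10 ),sqrt( 19 ) ]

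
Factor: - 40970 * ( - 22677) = 2^1*3^1*5^1*17^1*241^1*7559^1 = 929076690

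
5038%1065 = 778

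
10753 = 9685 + 1068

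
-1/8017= - 1/8017 = - 0.00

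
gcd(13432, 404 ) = 4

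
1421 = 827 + 594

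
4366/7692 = 2183/3846= 0.57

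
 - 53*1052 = - 55756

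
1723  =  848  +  875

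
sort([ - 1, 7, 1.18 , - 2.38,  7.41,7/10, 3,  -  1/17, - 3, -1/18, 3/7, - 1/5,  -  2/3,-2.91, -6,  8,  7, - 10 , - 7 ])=[ - 10, - 7, - 6, - 3, - 2.91, - 2.38 ,-1,  -  2/3, - 1/5,  -  1/17,- 1/18, 3/7, 7/10,1.18,  3, 7, 7, 7.41, 8] 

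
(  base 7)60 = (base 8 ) 52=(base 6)110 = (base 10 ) 42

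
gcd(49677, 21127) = 571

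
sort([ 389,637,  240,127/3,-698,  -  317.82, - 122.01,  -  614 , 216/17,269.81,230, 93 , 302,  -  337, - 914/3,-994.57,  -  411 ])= [ - 994.57, -698 , - 614, - 411, - 337,-317.82, - 914/3, - 122.01,216/17, 127/3,93, 230, 240,269.81,302,389,637]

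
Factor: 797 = 797^1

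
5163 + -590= 4573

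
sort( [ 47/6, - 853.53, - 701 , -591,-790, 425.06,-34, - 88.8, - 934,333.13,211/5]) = [-934, - 853.53,-790, - 701,  -  591,- 88.8,-34,47/6,211/5,333.13,425.06]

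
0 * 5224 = 0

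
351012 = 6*58502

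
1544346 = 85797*18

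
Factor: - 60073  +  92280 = 7^1* 43^1*107^1 = 32207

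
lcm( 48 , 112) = 336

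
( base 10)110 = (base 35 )35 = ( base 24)4e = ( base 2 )1101110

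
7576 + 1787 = 9363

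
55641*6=333846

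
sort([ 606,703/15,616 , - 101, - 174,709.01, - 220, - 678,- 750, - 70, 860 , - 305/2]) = [ - 750, - 678,-220,-174,  -  305/2 ,-101, - 70,703/15,606, 616,709.01,860]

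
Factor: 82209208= 2^3 *461^1 * 22291^1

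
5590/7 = 5590/7  =  798.57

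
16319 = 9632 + 6687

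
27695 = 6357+21338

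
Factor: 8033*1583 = 12716239 = 29^1*277^1*1583^1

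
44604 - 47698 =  - 3094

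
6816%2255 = 51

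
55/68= 55/68 = 0.81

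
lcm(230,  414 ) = 2070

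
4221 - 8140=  - 3919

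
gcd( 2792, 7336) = 8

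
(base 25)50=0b1111101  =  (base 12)A5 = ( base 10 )125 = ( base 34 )3n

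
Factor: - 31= - 31^1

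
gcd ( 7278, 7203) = 3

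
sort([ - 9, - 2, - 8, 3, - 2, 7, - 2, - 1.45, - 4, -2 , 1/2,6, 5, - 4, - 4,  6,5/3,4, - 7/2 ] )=[ - 9,  -  8, - 4, - 4, - 4,-7/2,-2, - 2, - 2, - 2,- 1.45, 1/2,5/3,  3 , 4,5, 6, 6, 7] 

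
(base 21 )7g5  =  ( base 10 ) 3428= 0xD64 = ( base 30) 3o8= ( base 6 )23512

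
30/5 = 6 =6.00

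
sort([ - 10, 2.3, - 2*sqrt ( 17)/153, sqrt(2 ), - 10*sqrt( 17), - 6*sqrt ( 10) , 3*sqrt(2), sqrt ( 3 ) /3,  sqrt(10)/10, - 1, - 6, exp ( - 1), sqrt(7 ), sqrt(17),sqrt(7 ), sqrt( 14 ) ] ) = [ - 10*sqrt( 17), - 6*sqrt(10),  -  10, - 6, - 1, - 2*sqrt( 17 )/153, sqrt( 10 )/10, exp( - 1)  ,  sqrt(3)/3,sqrt(2), 2.3, sqrt(7), sqrt( 7),sqrt( 14), sqrt( 17), 3 * sqrt( 2 )]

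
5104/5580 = 1276/1395  =  0.91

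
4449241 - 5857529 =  - 1408288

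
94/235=2/5=0.40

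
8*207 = 1656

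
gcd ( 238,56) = 14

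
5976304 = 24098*248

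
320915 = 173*1855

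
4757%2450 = 2307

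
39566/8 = 4945 + 3/4 =4945.75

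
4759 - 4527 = 232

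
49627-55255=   -  5628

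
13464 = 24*561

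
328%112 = 104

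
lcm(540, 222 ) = 19980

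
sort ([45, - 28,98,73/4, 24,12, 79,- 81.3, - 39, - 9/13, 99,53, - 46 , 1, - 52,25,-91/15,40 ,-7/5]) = [- 81.3, - 52, - 46,- 39, - 28,-91/15, - 7/5 , - 9/13, 1,12, 73/4,  24 , 25,40,45, 53,79,  98,99 ] 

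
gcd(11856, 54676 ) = 4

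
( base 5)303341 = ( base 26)eei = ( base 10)9846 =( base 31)A7J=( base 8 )23166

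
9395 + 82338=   91733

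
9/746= 9/746 = 0.01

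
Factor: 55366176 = 2^5*3^1*576731^1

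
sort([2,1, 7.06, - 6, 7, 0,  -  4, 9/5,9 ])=[ - 6, - 4, 0, 1,9/5,2,7 , 7.06, 9] 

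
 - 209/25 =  - 209/25 = - 8.36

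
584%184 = 32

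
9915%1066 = 321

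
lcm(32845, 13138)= 65690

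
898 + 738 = 1636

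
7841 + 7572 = 15413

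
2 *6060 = 12120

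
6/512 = 3/256 =0.01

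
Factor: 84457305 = 3^2*5^1*1876829^1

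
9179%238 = 135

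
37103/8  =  4637 + 7/8 = 4637.88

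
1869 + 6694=8563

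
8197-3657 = 4540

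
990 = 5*198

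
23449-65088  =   - 41639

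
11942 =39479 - 27537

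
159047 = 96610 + 62437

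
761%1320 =761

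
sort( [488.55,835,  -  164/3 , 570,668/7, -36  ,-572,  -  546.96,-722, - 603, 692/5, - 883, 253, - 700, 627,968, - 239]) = [ - 883, - 722, - 700 , - 603, - 572, - 546.96, - 239, - 164/3 , -36,  668/7,692/5, 253, 488.55, 570, 627,835,968]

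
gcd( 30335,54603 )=6067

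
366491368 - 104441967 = 262049401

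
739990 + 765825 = 1505815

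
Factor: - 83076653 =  - 11^1*1531^1*4933^1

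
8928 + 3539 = 12467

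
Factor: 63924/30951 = 2^2*3^( - 1 )*7^1*19^( - 1 ) * 181^(-1 ) * 761^1 = 21308/10317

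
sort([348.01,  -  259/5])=[ -259/5 , 348.01 ]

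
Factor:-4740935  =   - 5^1*948187^1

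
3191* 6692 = 21354172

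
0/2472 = 0=0.00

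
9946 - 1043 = 8903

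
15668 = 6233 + 9435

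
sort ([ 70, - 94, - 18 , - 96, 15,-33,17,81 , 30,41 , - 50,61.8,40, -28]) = [ - 96, - 94, - 50, - 33, - 28, - 18, 15,17,  30 , 40, 41,61.8,70,81 ]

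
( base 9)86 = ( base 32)2E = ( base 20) 3I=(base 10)78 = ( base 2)1001110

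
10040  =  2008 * 5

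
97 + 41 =138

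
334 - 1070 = - 736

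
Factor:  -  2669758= - 2^1*7^1*13^1*14669^1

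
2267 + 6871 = 9138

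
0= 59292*0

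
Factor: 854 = 2^1 *7^1*61^1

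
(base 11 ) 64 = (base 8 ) 106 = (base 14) 50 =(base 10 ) 70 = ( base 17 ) 42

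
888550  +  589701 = 1478251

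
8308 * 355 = 2949340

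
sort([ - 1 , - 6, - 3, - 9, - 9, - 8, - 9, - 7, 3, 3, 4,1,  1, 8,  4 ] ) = [ - 9,-9, - 9, - 8, -7, - 6, - 3, - 1, 1, 1,3, 3,4,  4, 8 ]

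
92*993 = 91356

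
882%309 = 264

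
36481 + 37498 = 73979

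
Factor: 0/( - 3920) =0=0^1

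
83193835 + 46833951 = 130027786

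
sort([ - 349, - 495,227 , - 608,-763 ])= [ - 763, - 608, - 495 ,-349,227] 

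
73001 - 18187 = 54814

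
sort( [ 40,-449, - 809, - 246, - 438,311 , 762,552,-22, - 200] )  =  [ - 809, - 449,-438, - 246, - 200, - 22,40, 311,  552, 762]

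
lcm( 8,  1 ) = 8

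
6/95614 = 3/47807 = 0.00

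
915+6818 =7733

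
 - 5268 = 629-5897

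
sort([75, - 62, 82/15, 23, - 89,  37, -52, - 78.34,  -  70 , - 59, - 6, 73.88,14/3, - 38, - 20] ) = [ - 89,  -  78.34 ,- 70, - 62,-59,-52, - 38,-20, - 6, 14/3,  82/15,  23 , 37,73.88 , 75 ] 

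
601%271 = 59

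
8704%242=234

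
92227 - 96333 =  - 4106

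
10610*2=21220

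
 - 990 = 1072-2062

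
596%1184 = 596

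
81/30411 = 9/3379 = 0.00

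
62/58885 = 62/58885 =0.00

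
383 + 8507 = 8890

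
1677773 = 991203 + 686570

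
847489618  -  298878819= 548610799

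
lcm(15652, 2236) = 15652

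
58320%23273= 11774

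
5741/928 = 5741/928 = 6.19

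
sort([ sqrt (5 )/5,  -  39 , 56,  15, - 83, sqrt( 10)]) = [ - 83,-39, sqrt(5)/5 , sqrt( 10), 15, 56]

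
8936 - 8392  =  544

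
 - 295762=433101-728863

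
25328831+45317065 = 70645896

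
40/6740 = 2/337 = 0.01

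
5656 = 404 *14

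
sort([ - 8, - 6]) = [ - 8, - 6 ]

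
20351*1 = 20351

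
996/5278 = 498/2639 = 0.19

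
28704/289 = 99 + 93/289 = 99.32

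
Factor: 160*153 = 24480= 2^5*3^2*5^1 * 17^1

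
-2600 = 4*(-650) 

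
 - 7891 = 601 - 8492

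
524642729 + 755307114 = 1279949843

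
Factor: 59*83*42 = 205674 = 2^1*3^1*7^1*59^1* 83^1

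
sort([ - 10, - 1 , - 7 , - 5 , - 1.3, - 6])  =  [- 10,-7, - 6, - 5, - 1.3, - 1 ]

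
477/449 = 1 + 28/449 = 1.06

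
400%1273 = 400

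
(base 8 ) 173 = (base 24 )53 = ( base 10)123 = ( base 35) 3I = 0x7B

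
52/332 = 13/83  =  0.16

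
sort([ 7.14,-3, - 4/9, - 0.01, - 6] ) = [ - 6, - 3, - 4/9,  -  0.01,7.14]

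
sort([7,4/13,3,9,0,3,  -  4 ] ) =[-4,0, 4/13, 3, 3, 7, 9 ] 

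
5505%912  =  33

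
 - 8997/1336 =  - 8997/1336 =- 6.73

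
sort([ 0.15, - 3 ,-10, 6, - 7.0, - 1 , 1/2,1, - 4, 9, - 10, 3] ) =[ -10, - 10, - 7.0,-4, - 3,-1, 0.15, 1/2, 1 , 3, 6 , 9 ] 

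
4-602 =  - 598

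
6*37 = 222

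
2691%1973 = 718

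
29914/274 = 14957/137 = 109.18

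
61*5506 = 335866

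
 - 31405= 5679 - 37084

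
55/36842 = 55/36842= 0.00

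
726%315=96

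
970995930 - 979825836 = -8829906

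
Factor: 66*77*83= 2^1*3^1*7^1 * 11^2*83^1 =421806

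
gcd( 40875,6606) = 3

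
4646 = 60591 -55945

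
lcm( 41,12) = 492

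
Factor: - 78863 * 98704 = -2^4 *17^1*31^1*199^1 * 4639^1= - 7784093552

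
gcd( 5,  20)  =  5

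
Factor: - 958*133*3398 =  - 432952772 = - 2^2 *7^1*19^1*479^1*1699^1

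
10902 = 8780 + 2122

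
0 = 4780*0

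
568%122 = 80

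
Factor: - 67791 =- 3^1*59^1*383^1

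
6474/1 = 6474 = 6474.00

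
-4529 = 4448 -8977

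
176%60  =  56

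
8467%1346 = 391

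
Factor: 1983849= 3^1*7^1*17^1*5557^1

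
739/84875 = 739/84875 = 0.01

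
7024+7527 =14551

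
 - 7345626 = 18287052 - 25632678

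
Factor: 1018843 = 7^1 * 145549^1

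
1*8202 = 8202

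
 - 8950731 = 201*( - 44531)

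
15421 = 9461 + 5960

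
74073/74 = 74073/74 = 1000.99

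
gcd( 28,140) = 28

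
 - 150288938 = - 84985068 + - 65303870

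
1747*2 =3494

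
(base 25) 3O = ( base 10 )99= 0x63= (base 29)3C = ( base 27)3i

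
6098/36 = 3049/18 = 169.39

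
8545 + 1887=10432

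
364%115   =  19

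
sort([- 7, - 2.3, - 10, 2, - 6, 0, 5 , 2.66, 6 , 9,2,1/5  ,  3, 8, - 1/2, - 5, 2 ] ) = [ - 10, - 7 , - 6, - 5, - 2.3, - 1/2,0, 1/5,2, 2, 2, 2.66,3,  5, 6, 8,9 ]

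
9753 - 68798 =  - 59045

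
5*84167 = 420835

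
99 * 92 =9108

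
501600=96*5225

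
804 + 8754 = 9558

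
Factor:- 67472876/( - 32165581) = 2^2*7^( - 1)*17^(-1)*19^1*487^1*1823^1*270299^( - 1) 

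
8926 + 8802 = 17728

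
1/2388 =1/2388 = 0.00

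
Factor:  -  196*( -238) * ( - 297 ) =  - 2^3*3^3 * 7^3*11^1* 17^1 = - 13854456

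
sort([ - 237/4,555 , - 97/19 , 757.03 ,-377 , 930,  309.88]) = [ - 377, - 237/4, - 97/19, 309.88 , 555,757.03,930 ]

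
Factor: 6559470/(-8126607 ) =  - 2186490/2708869 = -  2^1*3^1*5^1*72883^1*2708869^( - 1)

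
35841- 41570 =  - 5729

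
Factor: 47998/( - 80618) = -103/173 = -103^1*173^( - 1 ) 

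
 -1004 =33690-34694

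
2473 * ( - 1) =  -2473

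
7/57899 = 7/57899 = 0.00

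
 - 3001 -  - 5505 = 2504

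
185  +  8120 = 8305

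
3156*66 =208296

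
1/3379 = 1/3379= 0.00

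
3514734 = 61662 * 57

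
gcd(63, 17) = 1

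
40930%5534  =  2192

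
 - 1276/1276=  - 1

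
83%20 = 3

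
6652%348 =40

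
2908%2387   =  521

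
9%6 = 3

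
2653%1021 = 611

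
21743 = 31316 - 9573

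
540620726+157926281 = 698547007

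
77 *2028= 156156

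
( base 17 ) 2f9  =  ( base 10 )842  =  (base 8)1512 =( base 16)34a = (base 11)6A6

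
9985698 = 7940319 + 2045379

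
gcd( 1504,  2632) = 376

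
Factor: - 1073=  - 29^1*37^1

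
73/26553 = 73/26553 = 0.00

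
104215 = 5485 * 19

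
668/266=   334/133 = 2.51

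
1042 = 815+227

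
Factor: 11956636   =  2^2*251^1*11909^1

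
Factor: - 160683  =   - 3^1*19^1*  2819^1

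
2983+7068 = 10051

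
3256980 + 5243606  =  8500586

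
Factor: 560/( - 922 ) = - 280/461 = - 2^3*5^1*7^1*461^( - 1) 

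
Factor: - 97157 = -97157^1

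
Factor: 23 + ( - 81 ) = - 58   =  - 2^1*29^1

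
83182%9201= 373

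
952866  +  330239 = 1283105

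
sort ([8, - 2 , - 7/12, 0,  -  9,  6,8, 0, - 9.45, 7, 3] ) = [ - 9.45, - 9,  -  2,  -  7/12,0,0, 3 , 6,7, 8, 8 ]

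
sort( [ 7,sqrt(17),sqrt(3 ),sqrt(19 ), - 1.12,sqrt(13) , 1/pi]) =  [ - 1.12, 1/pi,sqrt(3),sqrt( 13),sqrt(17), sqrt( 19),7]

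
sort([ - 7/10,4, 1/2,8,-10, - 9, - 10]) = [ - 10, - 10, - 9, - 7/10,  1/2, 4, 8 ]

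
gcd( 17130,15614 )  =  2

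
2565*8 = 20520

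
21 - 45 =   -  24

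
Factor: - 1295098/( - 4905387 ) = 2^1 * 3^ ( - 3)*7^1 * 97^(  -  1 )*1873^ ( - 1)*92507^1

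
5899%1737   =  688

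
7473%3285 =903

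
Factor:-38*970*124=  - 4570640 = -2^4 * 5^1*19^1*31^1 * 97^1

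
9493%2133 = 961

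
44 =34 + 10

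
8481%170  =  151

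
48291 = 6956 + 41335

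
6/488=3/244   =  0.01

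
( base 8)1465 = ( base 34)o5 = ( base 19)254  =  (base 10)821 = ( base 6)3445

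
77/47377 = 7/4307 = 0.00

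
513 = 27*19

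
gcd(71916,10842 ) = 78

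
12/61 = 12/61 =0.20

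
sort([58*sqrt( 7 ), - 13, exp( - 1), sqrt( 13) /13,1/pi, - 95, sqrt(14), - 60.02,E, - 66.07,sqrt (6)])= [ - 95,-66.07, - 60.02, - 13,sqrt ( 13) /13, 1/pi,exp( - 1), sqrt(6),E,  sqrt( 14),58*sqrt( 7) ] 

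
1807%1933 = 1807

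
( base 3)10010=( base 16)54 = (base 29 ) 2Q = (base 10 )84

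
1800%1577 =223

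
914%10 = 4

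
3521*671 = 2362591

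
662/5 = 132 + 2/5 = 132.40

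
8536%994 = 584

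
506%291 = 215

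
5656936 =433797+5223139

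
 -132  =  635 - 767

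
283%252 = 31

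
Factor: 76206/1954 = 3^1*13^1 = 39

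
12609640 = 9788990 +2820650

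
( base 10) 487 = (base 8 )747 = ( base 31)fm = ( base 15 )227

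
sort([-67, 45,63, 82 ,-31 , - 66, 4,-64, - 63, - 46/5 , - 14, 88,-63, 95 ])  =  [  -  67, - 66,-64,  -  63, - 63,-31, - 14,-46/5, 4, 45,63, 82, 88, 95] 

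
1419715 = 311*4565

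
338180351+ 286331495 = 624511846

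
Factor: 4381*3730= 2^1*5^1*13^1*337^1*373^1= 16341130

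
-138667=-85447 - 53220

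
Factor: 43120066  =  2^1*11^1*607^1 * 3229^1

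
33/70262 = 33/70262 = 0.00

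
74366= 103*722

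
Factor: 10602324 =2^2*3^2*294509^1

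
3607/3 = 3607/3=1202.33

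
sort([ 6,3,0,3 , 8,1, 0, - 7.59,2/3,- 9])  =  [  -  9, - 7.59,0,0,2/3,1, 3,  3, 6,  8] 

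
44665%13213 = 5026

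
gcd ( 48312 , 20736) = 72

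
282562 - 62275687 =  - 61993125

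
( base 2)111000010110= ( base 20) 906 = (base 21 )83f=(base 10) 3606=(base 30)406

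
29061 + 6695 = 35756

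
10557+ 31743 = 42300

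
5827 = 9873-4046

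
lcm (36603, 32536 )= 292824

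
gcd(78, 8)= 2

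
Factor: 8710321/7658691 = 3^( - 1 )*19^( - 1)*131^1*66491^1*134363^(-1)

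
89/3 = 29 + 2/3 = 29.67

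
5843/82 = 71 + 21/82= 71.26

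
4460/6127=4460/6127 = 0.73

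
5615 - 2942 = 2673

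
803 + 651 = 1454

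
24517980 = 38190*642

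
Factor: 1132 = 2^2*283^1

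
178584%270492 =178584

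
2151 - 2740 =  - 589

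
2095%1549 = 546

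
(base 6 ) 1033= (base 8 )355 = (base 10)237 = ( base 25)9c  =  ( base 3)22210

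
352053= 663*531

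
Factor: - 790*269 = - 2^1 *5^1*79^1*269^1 = - 212510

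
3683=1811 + 1872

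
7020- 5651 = 1369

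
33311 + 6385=39696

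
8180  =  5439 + 2741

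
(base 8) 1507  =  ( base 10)839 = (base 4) 31013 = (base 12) 59b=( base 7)2306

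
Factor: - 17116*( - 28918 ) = 494960488 = 2^3*11^1*19^1*389^1*761^1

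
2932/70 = 41+31/35 = 41.89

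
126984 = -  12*( - 10582 ) 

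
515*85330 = 43944950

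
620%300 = 20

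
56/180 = 14/45 = 0.31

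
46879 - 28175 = 18704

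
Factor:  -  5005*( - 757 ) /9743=5^1*7^1*11^1*13^1*757^1*9743^ (-1 ) = 3788785/9743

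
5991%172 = 143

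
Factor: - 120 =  - 2^3*3^1  *  5^1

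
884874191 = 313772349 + 571101842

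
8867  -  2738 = 6129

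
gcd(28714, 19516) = 14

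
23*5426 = 124798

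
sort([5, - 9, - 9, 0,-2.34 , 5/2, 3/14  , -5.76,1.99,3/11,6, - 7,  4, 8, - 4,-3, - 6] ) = [ - 9 , - 9 ,-7  , - 6,-5.76, - 4,-3, - 2.34 , 0,  3/14,3/11, 1.99,  5/2,  4,5,  6, 8 ] 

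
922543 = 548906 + 373637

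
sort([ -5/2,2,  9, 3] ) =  [  -  5/2, 2, 3, 9 ]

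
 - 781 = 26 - 807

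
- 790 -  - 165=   -  625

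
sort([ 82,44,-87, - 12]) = [-87, - 12,44,82]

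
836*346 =289256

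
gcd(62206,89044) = 2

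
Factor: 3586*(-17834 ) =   -  2^2*11^1 * 37^1*163^1 * 241^1 = - 63952724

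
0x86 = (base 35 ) 3t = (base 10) 134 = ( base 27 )4Q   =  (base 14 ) 98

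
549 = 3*183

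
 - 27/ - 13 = 2 + 1/13= 2.08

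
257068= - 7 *(-36724)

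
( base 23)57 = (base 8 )172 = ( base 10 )122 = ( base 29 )46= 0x7A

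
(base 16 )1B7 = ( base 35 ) CJ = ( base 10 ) 439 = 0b110110111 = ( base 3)121021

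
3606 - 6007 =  - 2401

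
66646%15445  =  4866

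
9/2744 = 9/2744 = 0.00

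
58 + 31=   89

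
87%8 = 7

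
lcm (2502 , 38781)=77562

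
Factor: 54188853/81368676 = 2^(-2)*3^ (-1)*31^( - 1)*72911^( - 1)* 18062951^1 = 18062951/27122892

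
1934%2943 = 1934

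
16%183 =16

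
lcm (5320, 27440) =521360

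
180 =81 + 99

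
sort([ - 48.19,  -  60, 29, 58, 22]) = [ -60, - 48.19,22 , 29,58] 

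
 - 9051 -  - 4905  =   - 4146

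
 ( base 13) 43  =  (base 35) 1k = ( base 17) 34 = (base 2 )110111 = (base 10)55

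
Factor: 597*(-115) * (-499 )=3^1*5^1  *23^1*199^1 * 499^1 = 34258845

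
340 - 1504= - 1164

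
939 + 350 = 1289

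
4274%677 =212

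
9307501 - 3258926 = 6048575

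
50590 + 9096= 59686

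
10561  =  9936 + 625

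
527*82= 43214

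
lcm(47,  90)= 4230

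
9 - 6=3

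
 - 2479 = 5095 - 7574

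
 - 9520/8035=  - 2 + 1310/1607 = - 1.18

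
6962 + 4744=11706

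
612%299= 14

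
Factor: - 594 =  - 2^1  *3^3*11^1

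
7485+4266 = 11751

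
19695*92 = 1811940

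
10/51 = 10/51 = 0.20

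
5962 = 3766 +2196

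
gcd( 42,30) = 6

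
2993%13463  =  2993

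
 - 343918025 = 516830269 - 860748294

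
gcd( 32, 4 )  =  4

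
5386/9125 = 5386/9125 = 0.59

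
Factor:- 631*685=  - 432235= - 5^1 * 137^1 * 631^1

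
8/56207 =8/56207=0.00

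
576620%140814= 13364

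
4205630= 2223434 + 1982196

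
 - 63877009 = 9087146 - 72964155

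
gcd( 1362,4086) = 1362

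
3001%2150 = 851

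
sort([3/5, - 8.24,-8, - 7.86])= [- 8.24, - 8, - 7.86,3/5]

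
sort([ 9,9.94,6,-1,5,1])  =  [ - 1, 1,  5,6, 9,9.94 ]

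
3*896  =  2688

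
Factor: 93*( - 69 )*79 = -506943  =  - 3^2*23^1 * 31^1*79^1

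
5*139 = 695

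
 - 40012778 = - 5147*7774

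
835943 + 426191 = 1262134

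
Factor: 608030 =2^1*5^1*41^1*1483^1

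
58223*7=407561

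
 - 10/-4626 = 5/2313 = 0.00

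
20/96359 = 20/96359 = 0.00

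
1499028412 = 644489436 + 854538976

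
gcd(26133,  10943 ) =31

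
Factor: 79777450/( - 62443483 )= - 2^1*5^2*151^ ( - 1)*479^1*3331^1*413533^( - 1) 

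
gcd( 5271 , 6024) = 753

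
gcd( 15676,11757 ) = 3919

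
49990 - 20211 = 29779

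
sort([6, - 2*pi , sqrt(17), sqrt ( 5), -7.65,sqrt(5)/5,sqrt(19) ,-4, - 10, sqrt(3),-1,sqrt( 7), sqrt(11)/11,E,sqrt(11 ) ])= [ - 10, - 7.65,-2*pi,-4, - 1, sqrt(11)/11, sqrt( 5 ) /5,sqrt( 3 ) , sqrt( 5 ) , sqrt( 7),E, sqrt ( 11), sqrt (17),sqrt ( 19 ), 6] 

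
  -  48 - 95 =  - 143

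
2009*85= 170765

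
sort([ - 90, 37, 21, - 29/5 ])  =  [ - 90 , - 29/5, 21, 37 ]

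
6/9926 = 3/4963=0.00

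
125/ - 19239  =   - 125/19239=- 0.01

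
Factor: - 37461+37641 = 2^2*3^2*5^1=180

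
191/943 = 191/943 = 0.20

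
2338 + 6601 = 8939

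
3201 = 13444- 10243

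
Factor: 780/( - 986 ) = - 390/493 = -2^1*3^1 * 5^1*13^1*17^(-1 )*29^(-1 ) 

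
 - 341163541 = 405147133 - 746310674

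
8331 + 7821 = 16152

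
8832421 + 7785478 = 16617899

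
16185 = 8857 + 7328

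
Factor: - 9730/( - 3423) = 1390/489 = 2^1*3^( - 1)*5^1*139^1 *163^( - 1)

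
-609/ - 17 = 35 + 14/17 = 35.82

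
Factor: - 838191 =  - 3^1*279397^1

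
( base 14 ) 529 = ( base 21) 269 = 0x3f9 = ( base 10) 1017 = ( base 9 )1350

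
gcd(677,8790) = 1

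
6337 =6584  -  247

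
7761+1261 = 9022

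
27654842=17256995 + 10397847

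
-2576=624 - 3200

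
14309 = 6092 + 8217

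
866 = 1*866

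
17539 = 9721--7818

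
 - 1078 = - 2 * 539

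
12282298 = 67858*181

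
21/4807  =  21/4807 = 0.00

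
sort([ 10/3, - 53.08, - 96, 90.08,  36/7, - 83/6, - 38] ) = [ - 96, - 53.08, - 38, - 83/6,  10/3,36/7, 90.08]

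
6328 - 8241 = -1913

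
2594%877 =840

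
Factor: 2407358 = 2^1*503^1*2393^1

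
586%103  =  71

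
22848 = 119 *192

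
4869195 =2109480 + 2759715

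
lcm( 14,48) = 336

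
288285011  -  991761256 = -703476245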